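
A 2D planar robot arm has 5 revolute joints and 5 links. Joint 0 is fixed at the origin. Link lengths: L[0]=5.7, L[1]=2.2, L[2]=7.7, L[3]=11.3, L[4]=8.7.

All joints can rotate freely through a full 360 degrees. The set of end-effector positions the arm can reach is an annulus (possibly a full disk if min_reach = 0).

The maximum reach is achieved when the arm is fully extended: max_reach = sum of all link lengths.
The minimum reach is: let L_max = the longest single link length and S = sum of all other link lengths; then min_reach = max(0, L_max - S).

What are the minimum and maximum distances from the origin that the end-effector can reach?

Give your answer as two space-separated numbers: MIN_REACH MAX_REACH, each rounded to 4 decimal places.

Link lengths: [5.7, 2.2, 7.7, 11.3, 8.7]
max_reach = 5.7 + 2.2 + 7.7 + 11.3 + 8.7 = 35.6
L_max = max([5.7, 2.2, 7.7, 11.3, 8.7]) = 11.3
S (sum of others) = 35.6 - 11.3 = 24.3
min_reach = max(0, 11.3 - 24.3) = max(0, -13) = 0

Answer: 0.0000 35.6000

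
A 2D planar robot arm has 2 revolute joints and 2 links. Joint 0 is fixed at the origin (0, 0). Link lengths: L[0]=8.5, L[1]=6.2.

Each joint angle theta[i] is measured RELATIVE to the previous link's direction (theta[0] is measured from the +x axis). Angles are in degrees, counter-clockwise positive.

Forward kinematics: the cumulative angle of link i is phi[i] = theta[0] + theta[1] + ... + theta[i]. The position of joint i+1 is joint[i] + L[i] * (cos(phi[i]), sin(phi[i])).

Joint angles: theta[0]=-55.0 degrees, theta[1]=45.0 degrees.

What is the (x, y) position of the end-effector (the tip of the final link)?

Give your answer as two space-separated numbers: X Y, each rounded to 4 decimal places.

Answer: 10.9812 -8.0394

Derivation:
joint[0] = (0.0000, 0.0000)  (base)
link 0: phi[0] = -55 = -55 deg
  cos(-55 deg) = 0.5736, sin(-55 deg) = -0.8192
  joint[1] = (0.0000, 0.0000) + 8.5 * (0.5736, -0.8192) = (0.0000 + 4.8754, 0.0000 + -6.9628) = (4.8754, -6.9628)
link 1: phi[1] = -55 + 45 = -10 deg
  cos(-10 deg) = 0.9848, sin(-10 deg) = -0.1736
  joint[2] = (4.8754, -6.9628) + 6.2 * (0.9848, -0.1736) = (4.8754 + 6.1058, -6.9628 + -1.0766) = (10.9812, -8.0394)
End effector: (10.9812, -8.0394)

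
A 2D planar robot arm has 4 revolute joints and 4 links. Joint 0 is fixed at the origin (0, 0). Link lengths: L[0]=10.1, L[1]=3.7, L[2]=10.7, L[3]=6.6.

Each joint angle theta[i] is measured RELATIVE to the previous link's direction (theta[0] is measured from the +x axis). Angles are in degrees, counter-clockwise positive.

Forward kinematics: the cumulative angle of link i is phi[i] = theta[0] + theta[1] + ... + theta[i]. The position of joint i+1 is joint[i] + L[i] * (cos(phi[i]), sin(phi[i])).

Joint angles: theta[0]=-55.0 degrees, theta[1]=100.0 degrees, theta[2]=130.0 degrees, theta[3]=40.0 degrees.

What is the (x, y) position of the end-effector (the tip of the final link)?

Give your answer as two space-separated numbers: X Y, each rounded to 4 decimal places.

joint[0] = (0.0000, 0.0000)  (base)
link 0: phi[0] = -55 = -55 deg
  cos(-55 deg) = 0.5736, sin(-55 deg) = -0.8192
  joint[1] = (0.0000, 0.0000) + 10.1 * (0.5736, -0.8192) = (0.0000 + 5.7931, 0.0000 + -8.2734) = (5.7931, -8.2734)
link 1: phi[1] = -55 + 100 = 45 deg
  cos(45 deg) = 0.7071, sin(45 deg) = 0.7071
  joint[2] = (5.7931, -8.2734) + 3.7 * (0.7071, 0.7071) = (5.7931 + 2.6163, -8.2734 + 2.6163) = (8.4094, -5.6571)
link 2: phi[2] = -55 + 100 + 130 = 175 deg
  cos(175 deg) = -0.9962, sin(175 deg) = 0.0872
  joint[3] = (8.4094, -5.6571) + 10.7 * (-0.9962, 0.0872) = (8.4094 + -10.6593, -5.6571 + 0.9326) = (-2.2499, -4.7246)
link 3: phi[3] = -55 + 100 + 130 + 40 = 215 deg
  cos(215 deg) = -0.8192, sin(215 deg) = -0.5736
  joint[4] = (-2.2499, -4.7246) + 6.6 * (-0.8192, -0.5736) = (-2.2499 + -5.4064, -4.7246 + -3.7856) = (-7.6563, -8.5102)
End effector: (-7.6563, -8.5102)

Answer: -7.6563 -8.5102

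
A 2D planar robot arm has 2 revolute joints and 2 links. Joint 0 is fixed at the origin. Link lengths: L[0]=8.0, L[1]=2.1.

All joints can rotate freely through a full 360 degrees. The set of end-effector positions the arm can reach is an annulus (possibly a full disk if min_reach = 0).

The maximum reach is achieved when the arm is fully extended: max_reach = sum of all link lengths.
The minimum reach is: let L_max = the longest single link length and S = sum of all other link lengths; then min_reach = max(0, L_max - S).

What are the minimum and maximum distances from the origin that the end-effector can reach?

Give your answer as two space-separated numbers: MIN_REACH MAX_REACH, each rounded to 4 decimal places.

Link lengths: [8.0, 2.1]
max_reach = 8 + 2.1 = 10.1
L_max = max([8.0, 2.1]) = 8
S (sum of others) = 10.1 - 8 = 2.1
min_reach = max(0, 8 - 2.1) = max(0, 5.9) = 5.9

Answer: 5.9000 10.1000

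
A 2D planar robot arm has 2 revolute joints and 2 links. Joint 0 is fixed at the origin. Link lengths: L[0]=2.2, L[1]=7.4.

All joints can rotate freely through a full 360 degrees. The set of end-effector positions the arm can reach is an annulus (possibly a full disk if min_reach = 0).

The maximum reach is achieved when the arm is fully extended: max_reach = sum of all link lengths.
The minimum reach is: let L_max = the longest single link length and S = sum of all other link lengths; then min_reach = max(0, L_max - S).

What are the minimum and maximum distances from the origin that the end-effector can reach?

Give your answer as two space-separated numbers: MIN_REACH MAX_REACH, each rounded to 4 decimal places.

Link lengths: [2.2, 7.4]
max_reach = 2.2 + 7.4 = 9.6
L_max = max([2.2, 7.4]) = 7.4
S (sum of others) = 9.6 - 7.4 = 2.2
min_reach = max(0, 7.4 - 2.2) = max(0, 5.2) = 5.2

Answer: 5.2000 9.6000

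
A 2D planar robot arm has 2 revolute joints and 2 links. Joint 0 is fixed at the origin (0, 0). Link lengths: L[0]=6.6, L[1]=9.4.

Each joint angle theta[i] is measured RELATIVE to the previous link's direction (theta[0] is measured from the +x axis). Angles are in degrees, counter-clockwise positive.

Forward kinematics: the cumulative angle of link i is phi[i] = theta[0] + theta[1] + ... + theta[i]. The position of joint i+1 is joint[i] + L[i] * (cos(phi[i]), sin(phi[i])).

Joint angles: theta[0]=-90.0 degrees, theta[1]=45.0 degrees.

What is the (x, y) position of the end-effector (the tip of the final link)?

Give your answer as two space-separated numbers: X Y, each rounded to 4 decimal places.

Answer: 6.6468 -13.2468

Derivation:
joint[0] = (0.0000, 0.0000)  (base)
link 0: phi[0] = -90 = -90 deg
  cos(-90 deg) = 0.0000, sin(-90 deg) = -1.0000
  joint[1] = (0.0000, 0.0000) + 6.6 * (0.0000, -1.0000) = (0.0000 + 0.0000, 0.0000 + -6.6000) = (0.0000, -6.6000)
link 1: phi[1] = -90 + 45 = -45 deg
  cos(-45 deg) = 0.7071, sin(-45 deg) = -0.7071
  joint[2] = (0.0000, -6.6000) + 9.4 * (0.7071, -0.7071) = (0.0000 + 6.6468, -6.6000 + -6.6468) = (6.6468, -13.2468)
End effector: (6.6468, -13.2468)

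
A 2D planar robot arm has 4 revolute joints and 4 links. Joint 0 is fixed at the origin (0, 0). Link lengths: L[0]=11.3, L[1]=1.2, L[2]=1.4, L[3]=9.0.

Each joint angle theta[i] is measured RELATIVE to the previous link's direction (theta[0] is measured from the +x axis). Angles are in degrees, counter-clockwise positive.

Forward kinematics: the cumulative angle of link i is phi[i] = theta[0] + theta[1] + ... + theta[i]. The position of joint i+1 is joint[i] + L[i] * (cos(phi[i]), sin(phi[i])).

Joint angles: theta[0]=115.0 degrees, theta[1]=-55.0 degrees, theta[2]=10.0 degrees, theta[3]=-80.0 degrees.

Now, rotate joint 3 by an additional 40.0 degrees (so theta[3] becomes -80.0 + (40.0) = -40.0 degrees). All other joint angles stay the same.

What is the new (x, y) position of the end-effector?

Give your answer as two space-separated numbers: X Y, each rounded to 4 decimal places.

Answer: 4.0975 17.0961

Derivation:
joint[0] = (0.0000, 0.0000)  (base)
link 0: phi[0] = 115 = 115 deg
  cos(115 deg) = -0.4226, sin(115 deg) = 0.9063
  joint[1] = (0.0000, 0.0000) + 11.3 * (-0.4226, 0.9063) = (0.0000 + -4.7756, 0.0000 + 10.2413) = (-4.7756, 10.2413)
link 1: phi[1] = 115 + -55 = 60 deg
  cos(60 deg) = 0.5000, sin(60 deg) = 0.8660
  joint[2] = (-4.7756, 10.2413) + 1.2 * (0.5000, 0.8660) = (-4.7756 + 0.6000, 10.2413 + 1.0392) = (-4.1756, 11.2805)
link 2: phi[2] = 115 + -55 + 10 = 70 deg
  cos(70 deg) = 0.3420, sin(70 deg) = 0.9397
  joint[3] = (-4.1756, 11.2805) + 1.4 * (0.3420, 0.9397) = (-4.1756 + 0.4788, 11.2805 + 1.3156) = (-3.6968, 12.5961)
link 3: phi[3] = 115 + -55 + 10 + -40 = 30 deg
  cos(30 deg) = 0.8660, sin(30 deg) = 0.5000
  joint[4] = (-3.6968, 12.5961) + 9 * (0.8660, 0.5000) = (-3.6968 + 7.7942, 12.5961 + 4.5000) = (4.0975, 17.0961)
End effector: (4.0975, 17.0961)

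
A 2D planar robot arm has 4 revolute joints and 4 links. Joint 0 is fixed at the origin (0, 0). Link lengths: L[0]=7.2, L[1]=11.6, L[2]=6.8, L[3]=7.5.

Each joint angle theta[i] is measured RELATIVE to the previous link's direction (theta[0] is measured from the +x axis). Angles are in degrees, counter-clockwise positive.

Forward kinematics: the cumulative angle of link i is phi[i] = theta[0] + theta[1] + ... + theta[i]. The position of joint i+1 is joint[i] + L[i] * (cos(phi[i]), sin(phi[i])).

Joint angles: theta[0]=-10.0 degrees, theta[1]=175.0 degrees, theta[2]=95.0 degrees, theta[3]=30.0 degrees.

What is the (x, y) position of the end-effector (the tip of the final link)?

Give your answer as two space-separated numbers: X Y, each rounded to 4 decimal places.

joint[0] = (0.0000, 0.0000)  (base)
link 0: phi[0] = -10 = -10 deg
  cos(-10 deg) = 0.9848, sin(-10 deg) = -0.1736
  joint[1] = (0.0000, 0.0000) + 7.2 * (0.9848, -0.1736) = (0.0000 + 7.0906, 0.0000 + -1.2503) = (7.0906, -1.2503)
link 1: phi[1] = -10 + 175 = 165 deg
  cos(165 deg) = -0.9659, sin(165 deg) = 0.2588
  joint[2] = (7.0906, -1.2503) + 11.6 * (-0.9659, 0.2588) = (7.0906 + -11.2047, -1.2503 + 3.0023) = (-4.1141, 1.7520)
link 2: phi[2] = -10 + 175 + 95 = 260 deg
  cos(260 deg) = -0.1736, sin(260 deg) = -0.9848
  joint[3] = (-4.1141, 1.7520) + 6.8 * (-0.1736, -0.9848) = (-4.1141 + -1.1808, 1.7520 + -6.6967) = (-5.2949, -4.9447)
link 3: phi[3] = -10 + 175 + 95 + 30 = 290 deg
  cos(290 deg) = 0.3420, sin(290 deg) = -0.9397
  joint[4] = (-5.2949, -4.9447) + 7.5 * (0.3420, -0.9397) = (-5.2949 + 2.5652, -4.9447 + -7.0477) = (-2.7298, -11.9924)
End effector: (-2.7298, -11.9924)

Answer: -2.7298 -11.9924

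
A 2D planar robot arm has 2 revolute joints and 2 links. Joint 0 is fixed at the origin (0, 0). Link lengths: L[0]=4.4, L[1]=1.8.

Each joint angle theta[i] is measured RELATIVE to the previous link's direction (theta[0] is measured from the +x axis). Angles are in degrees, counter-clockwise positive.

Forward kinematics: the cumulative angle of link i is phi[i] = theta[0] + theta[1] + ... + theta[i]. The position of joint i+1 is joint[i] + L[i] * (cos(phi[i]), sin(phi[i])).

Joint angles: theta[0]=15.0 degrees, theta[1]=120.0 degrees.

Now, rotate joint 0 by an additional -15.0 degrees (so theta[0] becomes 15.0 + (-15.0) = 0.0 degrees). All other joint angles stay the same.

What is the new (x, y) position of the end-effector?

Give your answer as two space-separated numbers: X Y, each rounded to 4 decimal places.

Answer: 3.5000 1.5588

Derivation:
joint[0] = (0.0000, 0.0000)  (base)
link 0: phi[0] = 0 = 0 deg
  cos(0 deg) = 1.0000, sin(0 deg) = 0.0000
  joint[1] = (0.0000, 0.0000) + 4.4 * (1.0000, 0.0000) = (0.0000 + 4.4000, 0.0000 + 0.0000) = (4.4000, 0.0000)
link 1: phi[1] = 0 + 120 = 120 deg
  cos(120 deg) = -0.5000, sin(120 deg) = 0.8660
  joint[2] = (4.4000, 0.0000) + 1.8 * (-0.5000, 0.8660) = (4.4000 + -0.9000, 0.0000 + 1.5588) = (3.5000, 1.5588)
End effector: (3.5000, 1.5588)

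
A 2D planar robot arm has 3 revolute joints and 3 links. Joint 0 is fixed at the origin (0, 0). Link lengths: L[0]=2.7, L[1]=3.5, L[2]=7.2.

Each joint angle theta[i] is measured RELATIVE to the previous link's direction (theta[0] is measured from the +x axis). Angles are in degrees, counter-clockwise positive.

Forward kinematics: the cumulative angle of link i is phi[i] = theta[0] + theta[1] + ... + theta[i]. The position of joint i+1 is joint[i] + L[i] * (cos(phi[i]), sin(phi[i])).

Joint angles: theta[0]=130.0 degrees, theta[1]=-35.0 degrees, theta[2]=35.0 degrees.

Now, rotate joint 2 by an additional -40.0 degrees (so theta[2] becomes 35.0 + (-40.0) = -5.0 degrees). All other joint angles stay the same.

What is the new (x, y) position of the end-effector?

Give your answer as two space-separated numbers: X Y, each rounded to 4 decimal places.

joint[0] = (0.0000, 0.0000)  (base)
link 0: phi[0] = 130 = 130 deg
  cos(130 deg) = -0.6428, sin(130 deg) = 0.7660
  joint[1] = (0.0000, 0.0000) + 2.7 * (-0.6428, 0.7660) = (0.0000 + -1.7355, 0.0000 + 2.0683) = (-1.7355, 2.0683)
link 1: phi[1] = 130 + -35 = 95 deg
  cos(95 deg) = -0.0872, sin(95 deg) = 0.9962
  joint[2] = (-1.7355, 2.0683) + 3.5 * (-0.0872, 0.9962) = (-1.7355 + -0.3050, 2.0683 + 3.4867) = (-2.0406, 5.5550)
link 2: phi[2] = 130 + -35 + -5 = 90 deg
  cos(90 deg) = 0.0000, sin(90 deg) = 1.0000
  joint[3] = (-2.0406, 5.5550) + 7.2 * (0.0000, 1.0000) = (-2.0406 + 0.0000, 5.5550 + 7.2000) = (-2.0406, 12.7550)
End effector: (-2.0406, 12.7550)

Answer: -2.0406 12.7550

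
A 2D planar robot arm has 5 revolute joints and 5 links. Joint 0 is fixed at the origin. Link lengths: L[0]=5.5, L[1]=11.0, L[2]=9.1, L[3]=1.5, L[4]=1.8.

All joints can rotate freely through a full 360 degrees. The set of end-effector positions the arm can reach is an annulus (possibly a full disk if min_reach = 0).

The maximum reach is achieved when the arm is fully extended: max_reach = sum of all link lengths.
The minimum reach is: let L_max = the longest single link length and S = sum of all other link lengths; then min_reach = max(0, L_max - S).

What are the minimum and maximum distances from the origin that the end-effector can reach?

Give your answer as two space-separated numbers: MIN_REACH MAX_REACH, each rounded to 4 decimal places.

Link lengths: [5.5, 11.0, 9.1, 1.5, 1.8]
max_reach = 5.5 + 11 + 9.1 + 1.5 + 1.8 = 28.9
L_max = max([5.5, 11.0, 9.1, 1.5, 1.8]) = 11
S (sum of others) = 28.9 - 11 = 17.9
min_reach = max(0, 11 - 17.9) = max(0, -6.9) = 0

Answer: 0.0000 28.9000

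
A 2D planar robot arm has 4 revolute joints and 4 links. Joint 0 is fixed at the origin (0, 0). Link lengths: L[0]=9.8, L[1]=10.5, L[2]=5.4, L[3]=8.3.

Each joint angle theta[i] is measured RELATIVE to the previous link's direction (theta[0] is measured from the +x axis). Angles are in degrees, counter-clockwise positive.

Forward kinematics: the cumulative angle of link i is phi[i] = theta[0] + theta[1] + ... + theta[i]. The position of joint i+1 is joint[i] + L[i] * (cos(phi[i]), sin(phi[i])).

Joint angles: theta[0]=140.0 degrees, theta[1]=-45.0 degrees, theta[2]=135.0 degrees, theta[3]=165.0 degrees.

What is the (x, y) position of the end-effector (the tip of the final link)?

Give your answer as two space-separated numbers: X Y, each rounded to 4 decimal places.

Answer: -5.0945 17.3834

Derivation:
joint[0] = (0.0000, 0.0000)  (base)
link 0: phi[0] = 140 = 140 deg
  cos(140 deg) = -0.7660, sin(140 deg) = 0.6428
  joint[1] = (0.0000, 0.0000) + 9.8 * (-0.7660, 0.6428) = (0.0000 + -7.5072, 0.0000 + 6.2993) = (-7.5072, 6.2993)
link 1: phi[1] = 140 + -45 = 95 deg
  cos(95 deg) = -0.0872, sin(95 deg) = 0.9962
  joint[2] = (-7.5072, 6.2993) + 10.5 * (-0.0872, 0.9962) = (-7.5072 + -0.9151, 6.2993 + 10.4600) = (-8.4224, 16.7594)
link 2: phi[2] = 140 + -45 + 135 = 230 deg
  cos(230 deg) = -0.6428, sin(230 deg) = -0.7660
  joint[3] = (-8.4224, 16.7594) + 5.4 * (-0.6428, -0.7660) = (-8.4224 + -3.4711, 16.7594 + -4.1366) = (-11.8934, 12.6227)
link 3: phi[3] = 140 + -45 + 135 + 165 = 395 deg
  cos(395 deg) = 0.8192, sin(395 deg) = 0.5736
  joint[4] = (-11.8934, 12.6227) + 8.3 * (0.8192, 0.5736) = (-11.8934 + 6.7990, 12.6227 + 4.7607) = (-5.0945, 17.3834)
End effector: (-5.0945, 17.3834)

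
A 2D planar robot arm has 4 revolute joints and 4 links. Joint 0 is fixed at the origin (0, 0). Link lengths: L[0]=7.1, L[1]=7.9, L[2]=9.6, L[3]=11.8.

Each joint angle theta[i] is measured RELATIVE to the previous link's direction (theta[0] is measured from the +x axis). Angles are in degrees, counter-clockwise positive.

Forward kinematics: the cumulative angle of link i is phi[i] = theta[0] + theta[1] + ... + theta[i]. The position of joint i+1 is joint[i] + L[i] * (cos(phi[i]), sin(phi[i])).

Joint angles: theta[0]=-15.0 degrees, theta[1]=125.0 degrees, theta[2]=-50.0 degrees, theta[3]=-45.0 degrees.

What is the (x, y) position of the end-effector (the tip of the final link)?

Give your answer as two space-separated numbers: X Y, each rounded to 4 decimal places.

joint[0] = (0.0000, 0.0000)  (base)
link 0: phi[0] = -15 = -15 deg
  cos(-15 deg) = 0.9659, sin(-15 deg) = -0.2588
  joint[1] = (0.0000, 0.0000) + 7.1 * (0.9659, -0.2588) = (0.0000 + 6.8581, 0.0000 + -1.8376) = (6.8581, -1.8376)
link 1: phi[1] = -15 + 125 = 110 deg
  cos(110 deg) = -0.3420, sin(110 deg) = 0.9397
  joint[2] = (6.8581, -1.8376) + 7.9 * (-0.3420, 0.9397) = (6.8581 + -2.7020, -1.8376 + 7.4236) = (4.1561, 5.5860)
link 2: phi[2] = -15 + 125 + -50 = 60 deg
  cos(60 deg) = 0.5000, sin(60 deg) = 0.8660
  joint[3] = (4.1561, 5.5860) + 9.6 * (0.5000, 0.8660) = (4.1561 + 4.8000, 5.5860 + 8.3138) = (8.9561, 13.8998)
link 3: phi[3] = -15 + 125 + -50 + -45 = 15 deg
  cos(15 deg) = 0.9659, sin(15 deg) = 0.2588
  joint[4] = (8.9561, 13.8998) + 11.8 * (0.9659, 0.2588) = (8.9561 + 11.3979, 13.8998 + 3.0541) = (20.3540, 16.9539)
End effector: (20.3540, 16.9539)

Answer: 20.3540 16.9539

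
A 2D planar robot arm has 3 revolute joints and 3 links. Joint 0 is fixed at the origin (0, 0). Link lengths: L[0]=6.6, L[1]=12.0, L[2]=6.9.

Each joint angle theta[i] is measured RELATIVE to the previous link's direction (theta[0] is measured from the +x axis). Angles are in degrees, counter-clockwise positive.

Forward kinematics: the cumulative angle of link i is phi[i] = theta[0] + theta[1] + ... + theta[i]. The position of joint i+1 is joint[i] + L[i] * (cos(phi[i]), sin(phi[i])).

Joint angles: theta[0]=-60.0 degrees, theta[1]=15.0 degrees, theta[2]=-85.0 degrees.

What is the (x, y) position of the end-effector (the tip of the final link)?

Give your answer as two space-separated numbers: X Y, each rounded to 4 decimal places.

Answer: 7.3500 -19.4868

Derivation:
joint[0] = (0.0000, 0.0000)  (base)
link 0: phi[0] = -60 = -60 deg
  cos(-60 deg) = 0.5000, sin(-60 deg) = -0.8660
  joint[1] = (0.0000, 0.0000) + 6.6 * (0.5000, -0.8660) = (0.0000 + 3.3000, 0.0000 + -5.7158) = (3.3000, -5.7158)
link 1: phi[1] = -60 + 15 = -45 deg
  cos(-45 deg) = 0.7071, sin(-45 deg) = -0.7071
  joint[2] = (3.3000, -5.7158) + 12 * (0.7071, -0.7071) = (3.3000 + 8.4853, -5.7158 + -8.4853) = (11.7853, -14.2010)
link 2: phi[2] = -60 + 15 + -85 = -130 deg
  cos(-130 deg) = -0.6428, sin(-130 deg) = -0.7660
  joint[3] = (11.7853, -14.2010) + 6.9 * (-0.6428, -0.7660) = (11.7853 + -4.4352, -14.2010 + -5.2857) = (7.3500, -19.4868)
End effector: (7.3500, -19.4868)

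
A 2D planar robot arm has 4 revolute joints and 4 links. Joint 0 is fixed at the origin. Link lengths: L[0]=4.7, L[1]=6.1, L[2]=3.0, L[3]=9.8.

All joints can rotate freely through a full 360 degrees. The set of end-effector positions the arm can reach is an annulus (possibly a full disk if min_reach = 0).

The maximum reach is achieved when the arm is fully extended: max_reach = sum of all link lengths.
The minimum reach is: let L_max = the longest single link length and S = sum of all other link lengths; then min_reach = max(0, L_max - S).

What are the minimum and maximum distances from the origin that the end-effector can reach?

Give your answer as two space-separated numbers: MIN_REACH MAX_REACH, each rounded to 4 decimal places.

Answer: 0.0000 23.6000

Derivation:
Link lengths: [4.7, 6.1, 3.0, 9.8]
max_reach = 4.7 + 6.1 + 3 + 9.8 = 23.6
L_max = max([4.7, 6.1, 3.0, 9.8]) = 9.8
S (sum of others) = 23.6 - 9.8 = 13.8
min_reach = max(0, 9.8 - 13.8) = max(0, -4) = 0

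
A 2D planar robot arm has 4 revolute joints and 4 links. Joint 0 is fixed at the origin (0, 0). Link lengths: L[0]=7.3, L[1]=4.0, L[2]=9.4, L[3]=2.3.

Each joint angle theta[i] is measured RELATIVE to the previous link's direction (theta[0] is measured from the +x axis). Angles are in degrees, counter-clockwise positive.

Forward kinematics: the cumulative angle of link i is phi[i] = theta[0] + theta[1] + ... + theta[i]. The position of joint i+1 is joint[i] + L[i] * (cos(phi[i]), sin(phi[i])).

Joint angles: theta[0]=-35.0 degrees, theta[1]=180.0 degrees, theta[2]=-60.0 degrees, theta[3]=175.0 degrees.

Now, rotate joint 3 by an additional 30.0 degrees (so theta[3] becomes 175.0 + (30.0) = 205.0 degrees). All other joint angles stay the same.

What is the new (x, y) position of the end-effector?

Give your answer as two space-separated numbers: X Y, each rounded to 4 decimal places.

Answer: 4.3091 5.3101

Derivation:
joint[0] = (0.0000, 0.0000)  (base)
link 0: phi[0] = -35 = -35 deg
  cos(-35 deg) = 0.8192, sin(-35 deg) = -0.5736
  joint[1] = (0.0000, 0.0000) + 7.3 * (0.8192, -0.5736) = (0.0000 + 5.9798, 0.0000 + -4.1871) = (5.9798, -4.1871)
link 1: phi[1] = -35 + 180 = 145 deg
  cos(145 deg) = -0.8192, sin(145 deg) = 0.5736
  joint[2] = (5.9798, -4.1871) + 4 * (-0.8192, 0.5736) = (5.9798 + -3.2766, -4.1871 + 2.2943) = (2.7032, -1.8928)
link 2: phi[2] = -35 + 180 + -60 = 85 deg
  cos(85 deg) = 0.0872, sin(85 deg) = 0.9962
  joint[3] = (2.7032, -1.8928) + 9.4 * (0.0872, 0.9962) = (2.7032 + 0.8193, -1.8928 + 9.3642) = (3.5225, 7.4714)
link 3: phi[3] = -35 + 180 + -60 + 205 = 290 deg
  cos(290 deg) = 0.3420, sin(290 deg) = -0.9397
  joint[4] = (3.5225, 7.4714) + 2.3 * (0.3420, -0.9397) = (3.5225 + 0.7866, 7.4714 + -2.1613) = (4.3091, 5.3101)
End effector: (4.3091, 5.3101)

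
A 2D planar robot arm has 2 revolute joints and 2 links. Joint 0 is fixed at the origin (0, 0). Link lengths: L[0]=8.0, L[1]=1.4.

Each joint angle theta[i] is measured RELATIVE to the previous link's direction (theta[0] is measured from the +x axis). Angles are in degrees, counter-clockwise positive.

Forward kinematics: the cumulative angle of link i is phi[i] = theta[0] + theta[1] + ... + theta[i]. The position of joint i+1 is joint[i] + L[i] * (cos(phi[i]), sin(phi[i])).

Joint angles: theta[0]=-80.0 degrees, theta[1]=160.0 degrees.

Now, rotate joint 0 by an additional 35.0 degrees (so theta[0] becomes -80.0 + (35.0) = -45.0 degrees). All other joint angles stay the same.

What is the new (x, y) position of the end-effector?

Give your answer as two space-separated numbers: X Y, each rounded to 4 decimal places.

joint[0] = (0.0000, 0.0000)  (base)
link 0: phi[0] = -45 = -45 deg
  cos(-45 deg) = 0.7071, sin(-45 deg) = -0.7071
  joint[1] = (0.0000, 0.0000) + 8 * (0.7071, -0.7071) = (0.0000 + 5.6569, 0.0000 + -5.6569) = (5.6569, -5.6569)
link 1: phi[1] = -45 + 160 = 115 deg
  cos(115 deg) = -0.4226, sin(115 deg) = 0.9063
  joint[2] = (5.6569, -5.6569) + 1.4 * (-0.4226, 0.9063) = (5.6569 + -0.5917, -5.6569 + 1.2688) = (5.0652, -4.3880)
End effector: (5.0652, -4.3880)

Answer: 5.0652 -4.3880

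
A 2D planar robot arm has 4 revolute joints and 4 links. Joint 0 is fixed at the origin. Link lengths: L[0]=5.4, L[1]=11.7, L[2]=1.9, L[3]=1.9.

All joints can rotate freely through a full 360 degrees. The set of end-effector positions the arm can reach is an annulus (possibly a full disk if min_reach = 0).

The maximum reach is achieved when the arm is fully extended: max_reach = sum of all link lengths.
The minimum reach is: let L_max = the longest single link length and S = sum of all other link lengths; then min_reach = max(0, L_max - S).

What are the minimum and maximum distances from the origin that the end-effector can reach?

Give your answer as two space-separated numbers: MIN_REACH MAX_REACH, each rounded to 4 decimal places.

Answer: 2.5000 20.9000

Derivation:
Link lengths: [5.4, 11.7, 1.9, 1.9]
max_reach = 5.4 + 11.7 + 1.9 + 1.9 = 20.9
L_max = max([5.4, 11.7, 1.9, 1.9]) = 11.7
S (sum of others) = 20.9 - 11.7 = 9.2
min_reach = max(0, 11.7 - 9.2) = max(0, 2.5) = 2.5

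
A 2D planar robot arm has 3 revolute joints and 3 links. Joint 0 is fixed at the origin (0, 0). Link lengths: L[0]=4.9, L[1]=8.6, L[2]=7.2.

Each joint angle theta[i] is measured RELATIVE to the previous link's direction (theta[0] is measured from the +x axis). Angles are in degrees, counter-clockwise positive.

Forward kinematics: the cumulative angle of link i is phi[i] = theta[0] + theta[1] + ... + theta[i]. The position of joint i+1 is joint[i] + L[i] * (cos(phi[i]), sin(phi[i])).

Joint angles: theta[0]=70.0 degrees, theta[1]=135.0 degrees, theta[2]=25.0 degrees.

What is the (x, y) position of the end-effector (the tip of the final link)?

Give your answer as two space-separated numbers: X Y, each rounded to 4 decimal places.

joint[0] = (0.0000, 0.0000)  (base)
link 0: phi[0] = 70 = 70 deg
  cos(70 deg) = 0.3420, sin(70 deg) = 0.9397
  joint[1] = (0.0000, 0.0000) + 4.9 * (0.3420, 0.9397) = (0.0000 + 1.6759, 0.0000 + 4.6045) = (1.6759, 4.6045)
link 1: phi[1] = 70 + 135 = 205 deg
  cos(205 deg) = -0.9063, sin(205 deg) = -0.4226
  joint[2] = (1.6759, 4.6045) + 8.6 * (-0.9063, -0.4226) = (1.6759 + -7.7942, 4.6045 + -3.6345) = (-6.1183, 0.9700)
link 2: phi[2] = 70 + 135 + 25 = 230 deg
  cos(230 deg) = -0.6428, sin(230 deg) = -0.7660
  joint[3] = (-6.1183, 0.9700) + 7.2 * (-0.6428, -0.7660) = (-6.1183 + -4.6281, 0.9700 + -5.5155) = (-10.7464, -4.5455)
End effector: (-10.7464, -4.5455)

Answer: -10.7464 -4.5455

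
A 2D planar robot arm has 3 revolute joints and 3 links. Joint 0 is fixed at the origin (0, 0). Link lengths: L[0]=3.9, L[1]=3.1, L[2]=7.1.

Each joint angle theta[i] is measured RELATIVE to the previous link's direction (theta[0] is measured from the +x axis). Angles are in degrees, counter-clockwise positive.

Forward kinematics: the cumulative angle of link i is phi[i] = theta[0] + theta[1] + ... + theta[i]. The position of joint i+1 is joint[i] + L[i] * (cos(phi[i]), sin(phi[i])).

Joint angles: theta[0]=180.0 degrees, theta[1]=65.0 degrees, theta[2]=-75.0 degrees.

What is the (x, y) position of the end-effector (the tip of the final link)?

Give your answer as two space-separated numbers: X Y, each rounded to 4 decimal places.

joint[0] = (0.0000, 0.0000)  (base)
link 0: phi[0] = 180 = 180 deg
  cos(180 deg) = -1.0000, sin(180 deg) = 0.0000
  joint[1] = (0.0000, 0.0000) + 3.9 * (-1.0000, 0.0000) = (0.0000 + -3.9000, 0.0000 + 0.0000) = (-3.9000, 0.0000)
link 1: phi[1] = 180 + 65 = 245 deg
  cos(245 deg) = -0.4226, sin(245 deg) = -0.9063
  joint[2] = (-3.9000, 0.0000) + 3.1 * (-0.4226, -0.9063) = (-3.9000 + -1.3101, 0.0000 + -2.8096) = (-5.2101, -2.8096)
link 2: phi[2] = 180 + 65 + -75 = 170 deg
  cos(170 deg) = -0.9848, sin(170 deg) = 0.1736
  joint[3] = (-5.2101, -2.8096) + 7.1 * (-0.9848, 0.1736) = (-5.2101 + -6.9921, -2.8096 + 1.2329) = (-12.2023, -1.5767)
End effector: (-12.2023, -1.5767)

Answer: -12.2023 -1.5767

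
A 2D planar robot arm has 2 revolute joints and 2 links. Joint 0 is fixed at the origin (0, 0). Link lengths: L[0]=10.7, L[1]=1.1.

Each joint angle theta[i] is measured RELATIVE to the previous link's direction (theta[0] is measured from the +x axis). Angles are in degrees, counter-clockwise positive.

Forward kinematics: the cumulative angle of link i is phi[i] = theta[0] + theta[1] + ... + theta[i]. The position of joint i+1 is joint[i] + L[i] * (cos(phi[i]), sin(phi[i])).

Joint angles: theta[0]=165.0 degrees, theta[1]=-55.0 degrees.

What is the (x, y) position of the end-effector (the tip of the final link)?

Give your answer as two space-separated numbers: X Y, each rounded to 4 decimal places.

Answer: -10.7116 3.8030

Derivation:
joint[0] = (0.0000, 0.0000)  (base)
link 0: phi[0] = 165 = 165 deg
  cos(165 deg) = -0.9659, sin(165 deg) = 0.2588
  joint[1] = (0.0000, 0.0000) + 10.7 * (-0.9659, 0.2588) = (0.0000 + -10.3354, 0.0000 + 2.7694) = (-10.3354, 2.7694)
link 1: phi[1] = 165 + -55 = 110 deg
  cos(110 deg) = -0.3420, sin(110 deg) = 0.9397
  joint[2] = (-10.3354, 2.7694) + 1.1 * (-0.3420, 0.9397) = (-10.3354 + -0.3762, 2.7694 + 1.0337) = (-10.7116, 3.8030)
End effector: (-10.7116, 3.8030)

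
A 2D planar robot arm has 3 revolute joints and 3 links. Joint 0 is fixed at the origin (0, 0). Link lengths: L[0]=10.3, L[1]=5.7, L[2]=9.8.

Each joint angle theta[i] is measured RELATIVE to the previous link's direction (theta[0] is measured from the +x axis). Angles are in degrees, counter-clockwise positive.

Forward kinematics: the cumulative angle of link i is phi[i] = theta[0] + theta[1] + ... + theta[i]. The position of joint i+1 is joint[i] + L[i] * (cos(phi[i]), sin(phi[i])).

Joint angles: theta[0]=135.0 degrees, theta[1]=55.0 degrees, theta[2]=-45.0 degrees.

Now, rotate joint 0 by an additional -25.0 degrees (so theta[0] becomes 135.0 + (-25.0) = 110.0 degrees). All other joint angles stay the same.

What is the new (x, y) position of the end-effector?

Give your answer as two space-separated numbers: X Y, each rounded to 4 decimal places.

joint[0] = (0.0000, 0.0000)  (base)
link 0: phi[0] = 110 = 110 deg
  cos(110 deg) = -0.3420, sin(110 deg) = 0.9397
  joint[1] = (0.0000, 0.0000) + 10.3 * (-0.3420, 0.9397) = (0.0000 + -3.5228, 0.0000 + 9.6788) = (-3.5228, 9.6788)
link 1: phi[1] = 110 + 55 = 165 deg
  cos(165 deg) = -0.9659, sin(165 deg) = 0.2588
  joint[2] = (-3.5228, 9.6788) + 5.7 * (-0.9659, 0.2588) = (-3.5228 + -5.5058, 9.6788 + 1.4753) = (-9.0286, 11.1541)
link 2: phi[2] = 110 + 55 + -45 = 120 deg
  cos(120 deg) = -0.5000, sin(120 deg) = 0.8660
  joint[3] = (-9.0286, 11.1541) + 9.8 * (-0.5000, 0.8660) = (-9.0286 + -4.9000, 11.1541 + 8.4870) = (-13.9286, 19.6412)
End effector: (-13.9286, 19.6412)

Answer: -13.9286 19.6412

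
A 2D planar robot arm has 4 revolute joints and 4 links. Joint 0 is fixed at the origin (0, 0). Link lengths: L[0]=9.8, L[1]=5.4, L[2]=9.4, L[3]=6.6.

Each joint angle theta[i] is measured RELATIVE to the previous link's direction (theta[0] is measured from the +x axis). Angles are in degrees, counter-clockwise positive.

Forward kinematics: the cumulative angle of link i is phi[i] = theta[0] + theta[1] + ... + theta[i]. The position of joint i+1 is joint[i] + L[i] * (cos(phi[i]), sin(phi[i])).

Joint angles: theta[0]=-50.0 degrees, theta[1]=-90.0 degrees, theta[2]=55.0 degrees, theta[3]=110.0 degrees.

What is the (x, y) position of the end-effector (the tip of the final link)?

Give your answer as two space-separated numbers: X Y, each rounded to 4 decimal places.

Answer: 8.9636 -17.5532

Derivation:
joint[0] = (0.0000, 0.0000)  (base)
link 0: phi[0] = -50 = -50 deg
  cos(-50 deg) = 0.6428, sin(-50 deg) = -0.7660
  joint[1] = (0.0000, 0.0000) + 9.8 * (0.6428, -0.7660) = (0.0000 + 6.2993, 0.0000 + -7.5072) = (6.2993, -7.5072)
link 1: phi[1] = -50 + -90 = -140 deg
  cos(-140 deg) = -0.7660, sin(-140 deg) = -0.6428
  joint[2] = (6.2993, -7.5072) + 5.4 * (-0.7660, -0.6428) = (6.2993 + -4.1366, -7.5072 + -3.4711) = (2.1627, -10.9783)
link 2: phi[2] = -50 + -90 + 55 = -85 deg
  cos(-85 deg) = 0.0872, sin(-85 deg) = -0.9962
  joint[3] = (2.1627, -10.9783) + 9.4 * (0.0872, -0.9962) = (2.1627 + 0.8193, -10.9783 + -9.3642) = (2.9819, -20.3425)
link 3: phi[3] = -50 + -90 + 55 + 110 = 25 deg
  cos(25 deg) = 0.9063, sin(25 deg) = 0.4226
  joint[4] = (2.9819, -20.3425) + 6.6 * (0.9063, 0.4226) = (2.9819 + 5.9816, -20.3425 + 2.7893) = (8.9636, -17.5532)
End effector: (8.9636, -17.5532)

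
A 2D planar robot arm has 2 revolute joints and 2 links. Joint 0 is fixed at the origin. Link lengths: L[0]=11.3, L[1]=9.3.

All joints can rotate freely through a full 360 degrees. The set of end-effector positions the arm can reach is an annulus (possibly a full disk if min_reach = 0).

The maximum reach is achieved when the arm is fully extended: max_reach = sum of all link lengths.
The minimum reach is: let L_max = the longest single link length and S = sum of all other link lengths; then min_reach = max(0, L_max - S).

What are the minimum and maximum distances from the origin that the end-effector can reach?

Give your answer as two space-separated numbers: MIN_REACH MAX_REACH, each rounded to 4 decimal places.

Link lengths: [11.3, 9.3]
max_reach = 11.3 + 9.3 = 20.6
L_max = max([11.3, 9.3]) = 11.3
S (sum of others) = 20.6 - 11.3 = 9.3
min_reach = max(0, 11.3 - 9.3) = max(0, 2) = 2

Answer: 2.0000 20.6000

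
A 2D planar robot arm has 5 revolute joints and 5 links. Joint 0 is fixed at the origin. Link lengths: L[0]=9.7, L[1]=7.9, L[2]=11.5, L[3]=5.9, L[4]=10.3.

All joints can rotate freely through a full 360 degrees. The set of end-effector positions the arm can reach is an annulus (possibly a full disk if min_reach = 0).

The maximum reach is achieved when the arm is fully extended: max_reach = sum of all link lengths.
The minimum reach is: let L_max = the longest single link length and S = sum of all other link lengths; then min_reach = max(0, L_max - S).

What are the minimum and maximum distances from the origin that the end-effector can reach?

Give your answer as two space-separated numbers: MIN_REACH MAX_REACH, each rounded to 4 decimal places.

Link lengths: [9.7, 7.9, 11.5, 5.9, 10.3]
max_reach = 9.7 + 7.9 + 11.5 + 5.9 + 10.3 = 45.3
L_max = max([9.7, 7.9, 11.5, 5.9, 10.3]) = 11.5
S (sum of others) = 45.3 - 11.5 = 33.8
min_reach = max(0, 11.5 - 33.8) = max(0, -22.3) = 0

Answer: 0.0000 45.3000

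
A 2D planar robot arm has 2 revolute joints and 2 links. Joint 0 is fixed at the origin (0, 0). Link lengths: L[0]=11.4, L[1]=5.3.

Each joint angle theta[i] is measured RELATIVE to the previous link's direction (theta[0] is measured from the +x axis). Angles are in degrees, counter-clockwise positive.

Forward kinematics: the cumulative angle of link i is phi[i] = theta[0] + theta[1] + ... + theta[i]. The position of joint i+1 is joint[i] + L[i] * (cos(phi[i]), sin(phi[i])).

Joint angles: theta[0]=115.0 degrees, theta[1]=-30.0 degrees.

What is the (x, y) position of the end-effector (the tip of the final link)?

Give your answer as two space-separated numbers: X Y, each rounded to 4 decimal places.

joint[0] = (0.0000, 0.0000)  (base)
link 0: phi[0] = 115 = 115 deg
  cos(115 deg) = -0.4226, sin(115 deg) = 0.9063
  joint[1] = (0.0000, 0.0000) + 11.4 * (-0.4226, 0.9063) = (0.0000 + -4.8178, 0.0000 + 10.3319) = (-4.8178, 10.3319)
link 1: phi[1] = 115 + -30 = 85 deg
  cos(85 deg) = 0.0872, sin(85 deg) = 0.9962
  joint[2] = (-4.8178, 10.3319) + 5.3 * (0.0872, 0.9962) = (-4.8178 + 0.4619, 10.3319 + 5.2798) = (-4.3559, 15.6117)
End effector: (-4.3559, 15.6117)

Answer: -4.3559 15.6117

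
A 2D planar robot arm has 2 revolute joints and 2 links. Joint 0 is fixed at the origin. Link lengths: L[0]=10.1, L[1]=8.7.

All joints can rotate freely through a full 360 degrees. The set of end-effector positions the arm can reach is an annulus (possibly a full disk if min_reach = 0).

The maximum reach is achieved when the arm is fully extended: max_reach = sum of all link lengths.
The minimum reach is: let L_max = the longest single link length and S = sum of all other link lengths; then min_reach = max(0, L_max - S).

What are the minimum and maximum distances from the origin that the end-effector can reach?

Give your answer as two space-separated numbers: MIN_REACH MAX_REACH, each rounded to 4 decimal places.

Answer: 1.4000 18.8000

Derivation:
Link lengths: [10.1, 8.7]
max_reach = 10.1 + 8.7 = 18.8
L_max = max([10.1, 8.7]) = 10.1
S (sum of others) = 18.8 - 10.1 = 8.7
min_reach = max(0, 10.1 - 8.7) = max(0, 1.4) = 1.4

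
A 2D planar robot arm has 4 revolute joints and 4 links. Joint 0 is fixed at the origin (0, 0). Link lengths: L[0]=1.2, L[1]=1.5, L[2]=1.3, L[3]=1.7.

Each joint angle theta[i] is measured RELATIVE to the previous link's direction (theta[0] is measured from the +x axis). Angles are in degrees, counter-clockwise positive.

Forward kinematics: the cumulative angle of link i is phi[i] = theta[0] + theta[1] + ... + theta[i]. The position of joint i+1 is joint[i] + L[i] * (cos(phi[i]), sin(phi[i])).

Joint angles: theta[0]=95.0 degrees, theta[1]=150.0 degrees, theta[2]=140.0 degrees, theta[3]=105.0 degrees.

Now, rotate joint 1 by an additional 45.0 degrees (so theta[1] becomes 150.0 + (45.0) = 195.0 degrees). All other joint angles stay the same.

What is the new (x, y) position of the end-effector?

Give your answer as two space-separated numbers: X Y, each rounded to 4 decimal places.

joint[0] = (0.0000, 0.0000)  (base)
link 0: phi[0] = 95 = 95 deg
  cos(95 deg) = -0.0872, sin(95 deg) = 0.9962
  joint[1] = (0.0000, 0.0000) + 1.2 * (-0.0872, 0.9962) = (0.0000 + -0.1046, 0.0000 + 1.1954) = (-0.1046, 1.1954)
link 1: phi[1] = 95 + 195 = 290 deg
  cos(290 deg) = 0.3420, sin(290 deg) = -0.9397
  joint[2] = (-0.1046, 1.1954) + 1.5 * (0.3420, -0.9397) = (-0.1046 + 0.5130, 1.1954 + -1.4095) = (0.4084, -0.2141)
link 2: phi[2] = 95 + 195 + 140 = 430 deg
  cos(430 deg) = 0.3420, sin(430 deg) = 0.9397
  joint[3] = (0.4084, -0.2141) + 1.3 * (0.3420, 0.9397) = (0.4084 + 0.4446, -0.2141 + 1.2216) = (0.8531, 1.0075)
link 3: phi[3] = 95 + 195 + 140 + 105 = 535 deg
  cos(535 deg) = -0.9962, sin(535 deg) = 0.0872
  joint[4] = (0.8531, 1.0075) + 1.7 * (-0.9962, 0.0872) = (0.8531 + -1.6935, 1.0075 + 0.1482) = (-0.8405, 1.1557)
End effector: (-0.8405, 1.1557)

Answer: -0.8405 1.1557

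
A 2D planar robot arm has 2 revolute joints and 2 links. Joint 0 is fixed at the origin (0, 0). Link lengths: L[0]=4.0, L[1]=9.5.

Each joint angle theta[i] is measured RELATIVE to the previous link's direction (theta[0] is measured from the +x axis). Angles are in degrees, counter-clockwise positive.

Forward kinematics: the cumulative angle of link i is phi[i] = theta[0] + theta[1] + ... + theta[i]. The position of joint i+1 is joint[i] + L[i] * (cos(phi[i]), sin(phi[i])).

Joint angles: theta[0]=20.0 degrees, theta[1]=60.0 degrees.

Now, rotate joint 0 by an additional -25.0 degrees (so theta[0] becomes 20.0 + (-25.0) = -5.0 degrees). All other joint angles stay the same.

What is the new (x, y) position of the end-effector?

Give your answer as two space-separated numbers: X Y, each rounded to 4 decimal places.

joint[0] = (0.0000, 0.0000)  (base)
link 0: phi[0] = -5 = -5 deg
  cos(-5 deg) = 0.9962, sin(-5 deg) = -0.0872
  joint[1] = (0.0000, 0.0000) + 4 * (0.9962, -0.0872) = (0.0000 + 3.9848, 0.0000 + -0.3486) = (3.9848, -0.3486)
link 1: phi[1] = -5 + 60 = 55 deg
  cos(55 deg) = 0.5736, sin(55 deg) = 0.8192
  joint[2] = (3.9848, -0.3486) + 9.5 * (0.5736, 0.8192) = (3.9848 + 5.4490, -0.3486 + 7.7819) = (9.4338, 7.4333)
End effector: (9.4338, 7.4333)

Answer: 9.4338 7.4333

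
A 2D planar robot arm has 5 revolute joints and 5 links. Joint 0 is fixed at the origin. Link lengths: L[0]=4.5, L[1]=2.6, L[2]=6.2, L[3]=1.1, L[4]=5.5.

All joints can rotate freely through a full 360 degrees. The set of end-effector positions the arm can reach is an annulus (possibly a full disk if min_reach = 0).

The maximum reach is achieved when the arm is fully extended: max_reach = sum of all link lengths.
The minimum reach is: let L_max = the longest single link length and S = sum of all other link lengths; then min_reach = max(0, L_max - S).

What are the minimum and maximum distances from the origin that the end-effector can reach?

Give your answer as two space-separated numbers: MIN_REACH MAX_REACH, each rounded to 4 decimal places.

Answer: 0.0000 19.9000

Derivation:
Link lengths: [4.5, 2.6, 6.2, 1.1, 5.5]
max_reach = 4.5 + 2.6 + 6.2 + 1.1 + 5.5 = 19.9
L_max = max([4.5, 2.6, 6.2, 1.1, 5.5]) = 6.2
S (sum of others) = 19.9 - 6.2 = 13.7
min_reach = max(0, 6.2 - 13.7) = max(0, -7.5) = 0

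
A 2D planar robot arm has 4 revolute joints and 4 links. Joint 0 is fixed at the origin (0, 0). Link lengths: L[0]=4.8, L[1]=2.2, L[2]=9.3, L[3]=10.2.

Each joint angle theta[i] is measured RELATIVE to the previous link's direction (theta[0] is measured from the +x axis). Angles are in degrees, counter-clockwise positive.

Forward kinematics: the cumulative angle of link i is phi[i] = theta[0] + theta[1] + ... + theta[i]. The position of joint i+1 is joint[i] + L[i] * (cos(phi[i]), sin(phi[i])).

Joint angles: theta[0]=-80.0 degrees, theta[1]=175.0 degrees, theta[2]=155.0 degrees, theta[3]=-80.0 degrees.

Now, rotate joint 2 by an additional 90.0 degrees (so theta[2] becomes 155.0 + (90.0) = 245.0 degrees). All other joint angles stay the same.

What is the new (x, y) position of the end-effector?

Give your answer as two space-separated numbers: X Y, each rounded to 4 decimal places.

joint[0] = (0.0000, 0.0000)  (base)
link 0: phi[0] = -80 = -80 deg
  cos(-80 deg) = 0.1736, sin(-80 deg) = -0.9848
  joint[1] = (0.0000, 0.0000) + 4.8 * (0.1736, -0.9848) = (0.0000 + 0.8335, 0.0000 + -4.7271) = (0.8335, -4.7271)
link 1: phi[1] = -80 + 175 = 95 deg
  cos(95 deg) = -0.0872, sin(95 deg) = 0.9962
  joint[2] = (0.8335, -4.7271) + 2.2 * (-0.0872, 0.9962) = (0.8335 + -0.1917, -4.7271 + 2.1916) = (0.6418, -2.5354)
link 2: phi[2] = -80 + 175 + 245 = 340 deg
  cos(340 deg) = 0.9397, sin(340 deg) = -0.3420
  joint[3] = (0.6418, -2.5354) + 9.3 * (0.9397, -0.3420) = (0.6418 + 8.7391, -2.5354 + -3.1808) = (9.3809, -5.7162)
link 3: phi[3] = -80 + 175 + 245 + -80 = 260 deg
  cos(260 deg) = -0.1736, sin(260 deg) = -0.9848
  joint[4] = (9.3809, -5.7162) + 10.2 * (-0.1736, -0.9848) = (9.3809 + -1.7712, -5.7162 + -10.0450) = (7.6097, -15.7613)
End effector: (7.6097, -15.7613)

Answer: 7.6097 -15.7613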